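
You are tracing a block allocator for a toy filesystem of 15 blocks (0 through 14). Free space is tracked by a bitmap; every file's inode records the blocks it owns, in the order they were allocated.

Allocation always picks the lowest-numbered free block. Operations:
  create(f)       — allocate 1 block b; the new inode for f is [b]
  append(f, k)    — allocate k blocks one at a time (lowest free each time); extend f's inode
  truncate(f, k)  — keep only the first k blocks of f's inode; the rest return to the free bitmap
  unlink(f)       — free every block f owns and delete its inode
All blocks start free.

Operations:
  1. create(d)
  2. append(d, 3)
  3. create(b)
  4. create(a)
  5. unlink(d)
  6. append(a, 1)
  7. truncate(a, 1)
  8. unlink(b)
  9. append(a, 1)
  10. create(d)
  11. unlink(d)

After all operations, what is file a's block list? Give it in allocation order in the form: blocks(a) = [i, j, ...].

after create(d) → d:[0]  free=[F..............]
after append(d, 3) → d:[0, 1, 2, 3]  free=[FFFF...........]
after create(b) → b:[4], d:[0, 1, 2, 3]  free=[FFFFF..........]
after create(a) → a:[5], b:[4], d:[0, 1, 2, 3]  free=[FFFFFF.........]
after unlink(d) → a:[5], b:[4]  free=[....FF.........]
after append(a, 1) → a:[5, 0], b:[4]  free=[F...FF.........]
after truncate(a, 1) → a:[5], b:[4]  free=[....FF.........]
after unlink(b) → a:[5]  free=[.....F.........]
after append(a, 1) → a:[5, 0]  free=[F....F.........]
after create(d) → a:[5, 0], d:[1]  free=[FF...F.........]
after unlink(d) → a:[5, 0]  free=[F....F.........]

blocks(a) = [5, 0]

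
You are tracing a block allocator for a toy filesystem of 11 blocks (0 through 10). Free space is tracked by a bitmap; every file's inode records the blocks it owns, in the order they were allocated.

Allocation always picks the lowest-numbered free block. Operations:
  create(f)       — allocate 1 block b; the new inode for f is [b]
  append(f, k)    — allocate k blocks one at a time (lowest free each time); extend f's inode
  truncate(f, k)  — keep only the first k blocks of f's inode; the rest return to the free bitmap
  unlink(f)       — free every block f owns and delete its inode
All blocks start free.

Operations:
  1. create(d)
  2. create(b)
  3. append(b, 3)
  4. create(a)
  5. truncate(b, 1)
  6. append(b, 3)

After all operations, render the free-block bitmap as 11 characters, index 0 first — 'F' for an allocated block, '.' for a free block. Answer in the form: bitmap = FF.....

bitmap = FFFFFF.....

[1] create(d) — d=0 (map F..........)
[2] create(b) — b=1 d=0 (map FF.........)
[3] append(b, 3) — b=1,2,3,4 d=0 (map FFFFF......)
[4] create(a) — a=5 b=1,2,3,4 d=0 (map FFFFFF.....)
[5] truncate(b, 1) — a=5 b=1 d=0 (map FF...F.....)
[6] append(b, 3) — a=5 b=1,2,3,4 d=0 (map FFFFFF.....)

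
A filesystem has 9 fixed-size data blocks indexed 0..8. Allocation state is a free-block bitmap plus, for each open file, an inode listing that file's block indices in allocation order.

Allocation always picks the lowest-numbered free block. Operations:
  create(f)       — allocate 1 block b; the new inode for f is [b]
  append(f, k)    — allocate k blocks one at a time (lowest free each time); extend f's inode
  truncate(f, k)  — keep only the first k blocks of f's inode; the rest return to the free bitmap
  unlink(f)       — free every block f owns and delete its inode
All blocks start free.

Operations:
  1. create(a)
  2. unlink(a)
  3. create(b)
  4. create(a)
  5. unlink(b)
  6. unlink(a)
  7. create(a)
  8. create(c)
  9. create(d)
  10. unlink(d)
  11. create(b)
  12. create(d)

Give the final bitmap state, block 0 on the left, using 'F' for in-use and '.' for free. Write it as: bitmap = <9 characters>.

bitmap = FFFF.....

create(a): bitmap=F........ | a=[0]
unlink(a): bitmap=......... | 
create(b): bitmap=F........ | b=[0]
create(a): bitmap=FF....... | a=[1] b=[0]
unlink(b): bitmap=.F....... | a=[1]
unlink(a): bitmap=......... | 
create(a): bitmap=F........ | a=[0]
create(c): bitmap=FF....... | a=[0] c=[1]
create(d): bitmap=FFF...... | a=[0] c=[1] d=[2]
unlink(d): bitmap=FF....... | a=[0] c=[1]
create(b): bitmap=FFF...... | a=[0] b=[2] c=[1]
create(d): bitmap=FFFF..... | a=[0] b=[2] c=[1] d=[3]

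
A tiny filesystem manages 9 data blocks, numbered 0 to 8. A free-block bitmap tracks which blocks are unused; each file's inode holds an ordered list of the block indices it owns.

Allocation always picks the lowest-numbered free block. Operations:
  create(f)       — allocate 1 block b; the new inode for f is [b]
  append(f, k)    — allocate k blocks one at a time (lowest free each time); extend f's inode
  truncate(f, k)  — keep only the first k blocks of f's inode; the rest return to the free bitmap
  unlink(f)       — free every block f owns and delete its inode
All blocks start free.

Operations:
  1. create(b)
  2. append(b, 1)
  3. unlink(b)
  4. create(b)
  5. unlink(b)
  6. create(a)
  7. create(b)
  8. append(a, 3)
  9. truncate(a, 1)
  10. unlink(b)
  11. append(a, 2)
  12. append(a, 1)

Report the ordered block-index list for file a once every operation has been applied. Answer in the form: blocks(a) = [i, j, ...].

[1] create(b) — b=0 (map F........)
[2] append(b, 1) — b=0,1 (map FF.......)
[3] unlink(b) —  (map .........)
[4] create(b) — b=0 (map F........)
[5] unlink(b) —  (map .........)
[6] create(a) — a=0 (map F........)
[7] create(b) — a=0 b=1 (map FF.......)
[8] append(a, 3) — a=0,2,3,4 b=1 (map FFFFF....)
[9] truncate(a, 1) — a=0 b=1 (map FF.......)
[10] unlink(b) — a=0 (map F........)
[11] append(a, 2) — a=0,1,2 (map FFF......)
[12] append(a, 1) — a=0,1,2,3 (map FFFF.....)

blocks(a) = [0, 1, 2, 3]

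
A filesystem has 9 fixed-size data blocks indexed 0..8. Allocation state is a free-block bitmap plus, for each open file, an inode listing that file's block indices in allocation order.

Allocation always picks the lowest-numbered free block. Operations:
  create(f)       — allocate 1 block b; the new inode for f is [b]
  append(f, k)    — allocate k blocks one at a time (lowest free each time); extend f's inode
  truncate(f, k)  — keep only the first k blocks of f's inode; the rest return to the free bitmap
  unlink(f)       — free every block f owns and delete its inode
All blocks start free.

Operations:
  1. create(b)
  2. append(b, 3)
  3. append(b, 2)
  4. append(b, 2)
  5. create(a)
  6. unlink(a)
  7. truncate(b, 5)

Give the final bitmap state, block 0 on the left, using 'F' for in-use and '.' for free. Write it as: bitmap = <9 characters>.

bitmap = FFFFF....

[1] create(b) — b=0 (map F........)
[2] append(b, 3) — b=0,1,2,3 (map FFFF.....)
[3] append(b, 2) — b=0,1,2,3,4,5 (map FFFFFF...)
[4] append(b, 2) — b=0,1,2,3,4,5,6,7 (map FFFFFFFF.)
[5] create(a) — a=8 b=0,1,2,3,4,5,6,7 (map FFFFFFFFF)
[6] unlink(a) — b=0,1,2,3,4,5,6,7 (map FFFFFFFF.)
[7] truncate(b, 5) — b=0,1,2,3,4 (map FFFFF....)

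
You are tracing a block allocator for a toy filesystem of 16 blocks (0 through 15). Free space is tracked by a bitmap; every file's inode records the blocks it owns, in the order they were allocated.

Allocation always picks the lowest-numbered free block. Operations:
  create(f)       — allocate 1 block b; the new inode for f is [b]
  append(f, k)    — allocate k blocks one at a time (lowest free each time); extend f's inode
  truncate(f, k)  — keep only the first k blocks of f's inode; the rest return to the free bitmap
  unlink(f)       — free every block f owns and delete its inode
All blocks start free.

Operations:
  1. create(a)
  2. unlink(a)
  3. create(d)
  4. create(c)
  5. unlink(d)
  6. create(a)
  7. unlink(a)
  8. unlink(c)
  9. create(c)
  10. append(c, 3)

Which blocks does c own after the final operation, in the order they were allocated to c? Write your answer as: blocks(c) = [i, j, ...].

after create(a) → a:[0]  free=[F...............]
after unlink(a) →   free=[................]
after create(d) → d:[0]  free=[F...............]
after create(c) → c:[1], d:[0]  free=[FF..............]
after unlink(d) → c:[1]  free=[.F..............]
after create(a) → a:[0], c:[1]  free=[FF..............]
after unlink(a) → c:[1]  free=[.F..............]
after unlink(c) →   free=[................]
after create(c) → c:[0]  free=[F...............]
after append(c, 3) → c:[0, 1, 2, 3]  free=[FFFF............]

blocks(c) = [0, 1, 2, 3]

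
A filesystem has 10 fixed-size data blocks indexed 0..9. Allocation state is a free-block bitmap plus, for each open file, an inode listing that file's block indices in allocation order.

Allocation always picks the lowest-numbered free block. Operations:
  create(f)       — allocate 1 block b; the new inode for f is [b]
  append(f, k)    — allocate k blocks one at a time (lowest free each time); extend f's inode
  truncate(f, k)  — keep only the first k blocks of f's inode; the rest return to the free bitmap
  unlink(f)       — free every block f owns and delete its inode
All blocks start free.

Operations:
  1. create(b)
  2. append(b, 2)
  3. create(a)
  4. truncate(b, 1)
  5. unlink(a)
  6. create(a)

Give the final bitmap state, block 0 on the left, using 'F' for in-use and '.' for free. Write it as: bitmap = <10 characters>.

bitmap = FF........

after create(b) → b:[0]  free=[F.........]
after append(b, 2) → b:[0, 1, 2]  free=[FFF.......]
after create(a) → a:[3], b:[0, 1, 2]  free=[FFFF......]
after truncate(b, 1) → a:[3], b:[0]  free=[F..F......]
after unlink(a) → b:[0]  free=[F.........]
after create(a) → a:[1], b:[0]  free=[FF........]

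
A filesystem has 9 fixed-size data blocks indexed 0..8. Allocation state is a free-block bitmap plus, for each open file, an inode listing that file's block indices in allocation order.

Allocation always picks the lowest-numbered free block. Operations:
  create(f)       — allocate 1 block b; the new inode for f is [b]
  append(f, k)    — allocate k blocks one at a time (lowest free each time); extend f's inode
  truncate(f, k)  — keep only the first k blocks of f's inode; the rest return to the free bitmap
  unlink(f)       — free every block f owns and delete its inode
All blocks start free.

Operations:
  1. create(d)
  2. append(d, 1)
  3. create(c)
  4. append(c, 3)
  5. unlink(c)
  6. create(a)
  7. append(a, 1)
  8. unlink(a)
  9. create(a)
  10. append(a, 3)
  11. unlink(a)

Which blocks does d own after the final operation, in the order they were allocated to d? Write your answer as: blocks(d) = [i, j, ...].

[1] create(d) — d=0 (map F........)
[2] append(d, 1) — d=0,1 (map FF.......)
[3] create(c) — c=2 d=0,1 (map FFF......)
[4] append(c, 3) — c=2,3,4,5 d=0,1 (map FFFFFF...)
[5] unlink(c) — d=0,1 (map FF.......)
[6] create(a) — a=2 d=0,1 (map FFF......)
[7] append(a, 1) — a=2,3 d=0,1 (map FFFF.....)
[8] unlink(a) — d=0,1 (map FF.......)
[9] create(a) — a=2 d=0,1 (map FFF......)
[10] append(a, 3) — a=2,3,4,5 d=0,1 (map FFFFFF...)
[11] unlink(a) — d=0,1 (map FF.......)

blocks(d) = [0, 1]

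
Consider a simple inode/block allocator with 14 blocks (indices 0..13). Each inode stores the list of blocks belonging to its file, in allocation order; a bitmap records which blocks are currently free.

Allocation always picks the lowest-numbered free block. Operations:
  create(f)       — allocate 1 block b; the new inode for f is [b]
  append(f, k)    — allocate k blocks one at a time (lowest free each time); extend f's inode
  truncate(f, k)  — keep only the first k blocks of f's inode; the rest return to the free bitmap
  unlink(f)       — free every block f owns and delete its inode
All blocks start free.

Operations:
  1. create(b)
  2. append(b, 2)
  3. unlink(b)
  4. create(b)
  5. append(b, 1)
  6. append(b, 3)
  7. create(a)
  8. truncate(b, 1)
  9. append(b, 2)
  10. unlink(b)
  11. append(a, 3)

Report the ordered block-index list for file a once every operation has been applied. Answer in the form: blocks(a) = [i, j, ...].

create(b): bitmap=F............. | b=[0]
append(b, 2): bitmap=FFF........... | b=[0, 1, 2]
unlink(b): bitmap=.............. | 
create(b): bitmap=F............. | b=[0]
append(b, 1): bitmap=FF............ | b=[0, 1]
append(b, 3): bitmap=FFFFF......... | b=[0, 1, 2, 3, 4]
create(a): bitmap=FFFFFF........ | a=[5] b=[0, 1, 2, 3, 4]
truncate(b, 1): bitmap=F....F........ | a=[5] b=[0]
append(b, 2): bitmap=FFF..F........ | a=[5] b=[0, 1, 2]
unlink(b): bitmap=.....F........ | a=[5]
append(a, 3): bitmap=FFF..F........ | a=[5, 0, 1, 2]

blocks(a) = [5, 0, 1, 2]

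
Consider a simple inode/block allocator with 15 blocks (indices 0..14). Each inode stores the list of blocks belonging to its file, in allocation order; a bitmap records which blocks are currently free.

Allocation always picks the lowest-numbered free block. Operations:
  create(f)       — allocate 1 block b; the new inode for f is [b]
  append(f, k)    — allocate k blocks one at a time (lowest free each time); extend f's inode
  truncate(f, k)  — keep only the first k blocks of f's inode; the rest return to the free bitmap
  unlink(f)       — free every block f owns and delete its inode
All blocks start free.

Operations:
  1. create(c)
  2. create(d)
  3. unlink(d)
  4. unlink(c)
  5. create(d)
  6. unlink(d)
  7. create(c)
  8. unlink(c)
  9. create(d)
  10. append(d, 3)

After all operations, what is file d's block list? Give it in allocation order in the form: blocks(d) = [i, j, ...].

[1] create(c) — c=0 (map F..............)
[2] create(d) — c=0 d=1 (map FF.............)
[3] unlink(d) — c=0 (map F..............)
[4] unlink(c) —  (map ...............)
[5] create(d) — d=0 (map F..............)
[6] unlink(d) —  (map ...............)
[7] create(c) — c=0 (map F..............)
[8] unlink(c) —  (map ...............)
[9] create(d) — d=0 (map F..............)
[10] append(d, 3) — d=0,1,2,3 (map FFFF...........)

blocks(d) = [0, 1, 2, 3]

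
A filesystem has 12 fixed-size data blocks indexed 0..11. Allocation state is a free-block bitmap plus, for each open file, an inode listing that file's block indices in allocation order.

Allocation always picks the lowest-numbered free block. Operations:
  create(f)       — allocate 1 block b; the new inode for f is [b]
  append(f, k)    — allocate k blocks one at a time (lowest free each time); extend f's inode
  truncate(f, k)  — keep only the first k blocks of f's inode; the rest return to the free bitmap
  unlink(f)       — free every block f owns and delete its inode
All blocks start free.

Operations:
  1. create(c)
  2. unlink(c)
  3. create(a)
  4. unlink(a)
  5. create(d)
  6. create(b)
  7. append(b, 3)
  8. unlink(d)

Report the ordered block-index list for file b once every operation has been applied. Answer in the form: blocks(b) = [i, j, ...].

after create(c) → c:[0]  free=[F...........]
after unlink(c) →   free=[............]
after create(a) → a:[0]  free=[F...........]
after unlink(a) →   free=[............]
after create(d) → d:[0]  free=[F...........]
after create(b) → b:[1], d:[0]  free=[FF..........]
after append(b, 3) → b:[1, 2, 3, 4], d:[0]  free=[FFFFF.......]
after unlink(d) → b:[1, 2, 3, 4]  free=[.FFFF.......]

blocks(b) = [1, 2, 3, 4]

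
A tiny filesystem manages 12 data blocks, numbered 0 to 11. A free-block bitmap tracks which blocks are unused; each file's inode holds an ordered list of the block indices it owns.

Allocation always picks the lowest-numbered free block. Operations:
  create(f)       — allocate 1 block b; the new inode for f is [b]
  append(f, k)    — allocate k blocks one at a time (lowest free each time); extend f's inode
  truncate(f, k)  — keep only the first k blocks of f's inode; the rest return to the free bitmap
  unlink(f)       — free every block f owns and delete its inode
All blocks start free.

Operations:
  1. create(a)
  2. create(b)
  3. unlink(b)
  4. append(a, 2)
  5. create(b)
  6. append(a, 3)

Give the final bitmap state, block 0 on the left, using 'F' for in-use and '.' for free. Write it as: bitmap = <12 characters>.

create(a): bitmap=F........... | a=[0]
create(b): bitmap=FF.......... | a=[0] b=[1]
unlink(b): bitmap=F........... | a=[0]
append(a, 2): bitmap=FFF......... | a=[0, 1, 2]
create(b): bitmap=FFFF........ | a=[0, 1, 2] b=[3]
append(a, 3): bitmap=FFFFFFF..... | a=[0, 1, 2, 4, 5, 6] b=[3]

bitmap = FFFFFFF.....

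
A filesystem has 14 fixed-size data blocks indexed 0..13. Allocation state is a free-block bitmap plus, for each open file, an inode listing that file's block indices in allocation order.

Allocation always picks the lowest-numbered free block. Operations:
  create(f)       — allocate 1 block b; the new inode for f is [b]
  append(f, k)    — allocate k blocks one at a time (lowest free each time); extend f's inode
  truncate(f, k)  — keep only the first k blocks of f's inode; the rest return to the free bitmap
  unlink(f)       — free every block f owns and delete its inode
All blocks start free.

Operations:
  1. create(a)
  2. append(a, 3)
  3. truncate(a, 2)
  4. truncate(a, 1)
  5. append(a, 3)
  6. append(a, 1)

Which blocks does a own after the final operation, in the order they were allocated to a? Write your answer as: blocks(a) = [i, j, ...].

blocks(a) = [0, 1, 2, 3, 4]

create(a): bitmap=F............. | a=[0]
append(a, 3): bitmap=FFFF.......... | a=[0, 1, 2, 3]
truncate(a, 2): bitmap=FF............ | a=[0, 1]
truncate(a, 1): bitmap=F............. | a=[0]
append(a, 3): bitmap=FFFF.......... | a=[0, 1, 2, 3]
append(a, 1): bitmap=FFFFF......... | a=[0, 1, 2, 3, 4]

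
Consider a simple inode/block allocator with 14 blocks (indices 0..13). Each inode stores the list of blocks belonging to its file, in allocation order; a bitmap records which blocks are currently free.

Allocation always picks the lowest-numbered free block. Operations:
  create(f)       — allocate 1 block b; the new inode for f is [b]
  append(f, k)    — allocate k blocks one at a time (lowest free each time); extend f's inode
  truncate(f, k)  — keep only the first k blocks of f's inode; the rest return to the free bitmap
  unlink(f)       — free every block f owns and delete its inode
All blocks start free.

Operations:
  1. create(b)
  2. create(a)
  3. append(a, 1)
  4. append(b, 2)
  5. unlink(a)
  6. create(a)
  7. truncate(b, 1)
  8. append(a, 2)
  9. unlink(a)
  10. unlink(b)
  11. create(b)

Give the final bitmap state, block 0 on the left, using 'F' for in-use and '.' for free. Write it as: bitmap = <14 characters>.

create(b): bitmap=F............. | b=[0]
create(a): bitmap=FF............ | a=[1] b=[0]
append(a, 1): bitmap=FFF........... | a=[1, 2] b=[0]
append(b, 2): bitmap=FFFFF......... | a=[1, 2] b=[0, 3, 4]
unlink(a): bitmap=F..FF......... | b=[0, 3, 4]
create(a): bitmap=FF.FF......... | a=[1] b=[0, 3, 4]
truncate(b, 1): bitmap=FF............ | a=[1] b=[0]
append(a, 2): bitmap=FFFF.......... | a=[1, 2, 3] b=[0]
unlink(a): bitmap=F............. | b=[0]
unlink(b): bitmap=.............. | 
create(b): bitmap=F............. | b=[0]

bitmap = F.............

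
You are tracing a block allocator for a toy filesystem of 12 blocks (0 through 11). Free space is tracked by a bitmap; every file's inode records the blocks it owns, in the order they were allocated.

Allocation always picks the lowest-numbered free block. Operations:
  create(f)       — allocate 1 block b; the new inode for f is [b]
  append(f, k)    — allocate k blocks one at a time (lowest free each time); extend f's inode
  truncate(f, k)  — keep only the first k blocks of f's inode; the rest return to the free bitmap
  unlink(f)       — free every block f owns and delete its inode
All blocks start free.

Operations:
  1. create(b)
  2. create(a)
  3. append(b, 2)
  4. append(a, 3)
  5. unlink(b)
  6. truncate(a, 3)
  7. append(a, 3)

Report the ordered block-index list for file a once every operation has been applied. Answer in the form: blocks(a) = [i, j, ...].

[1] create(b) — b=0 (map F...........)
[2] create(a) — a=1 b=0 (map FF..........)
[3] append(b, 2) — a=1 b=0,2,3 (map FFFF........)
[4] append(a, 3) — a=1,4,5,6 b=0,2,3 (map FFFFFFF.....)
[5] unlink(b) — a=1,4,5,6 (map .F..FFF.....)
[6] truncate(a, 3) — a=1,4,5 (map .F..FF......)
[7] append(a, 3) — a=1,4,5,0,2,3 (map FFFFFF......)

blocks(a) = [1, 4, 5, 0, 2, 3]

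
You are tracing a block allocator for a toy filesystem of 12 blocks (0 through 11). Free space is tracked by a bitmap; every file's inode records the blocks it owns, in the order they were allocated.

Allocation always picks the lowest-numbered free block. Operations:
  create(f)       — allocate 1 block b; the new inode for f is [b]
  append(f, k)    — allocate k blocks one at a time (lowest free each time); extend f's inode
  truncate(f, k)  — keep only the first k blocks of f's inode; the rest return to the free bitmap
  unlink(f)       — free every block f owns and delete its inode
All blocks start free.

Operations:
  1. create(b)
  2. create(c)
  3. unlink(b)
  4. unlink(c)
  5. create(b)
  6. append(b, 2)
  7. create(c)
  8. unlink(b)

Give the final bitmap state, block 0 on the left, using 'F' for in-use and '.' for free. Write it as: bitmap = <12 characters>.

[1] create(b) — b=0 (map F...........)
[2] create(c) — b=0 c=1 (map FF..........)
[3] unlink(b) — c=1 (map .F..........)
[4] unlink(c) —  (map ............)
[5] create(b) — b=0 (map F...........)
[6] append(b, 2) — b=0,1,2 (map FFF.........)
[7] create(c) — b=0,1,2 c=3 (map FFFF........)
[8] unlink(b) — c=3 (map ...F........)

bitmap = ...F........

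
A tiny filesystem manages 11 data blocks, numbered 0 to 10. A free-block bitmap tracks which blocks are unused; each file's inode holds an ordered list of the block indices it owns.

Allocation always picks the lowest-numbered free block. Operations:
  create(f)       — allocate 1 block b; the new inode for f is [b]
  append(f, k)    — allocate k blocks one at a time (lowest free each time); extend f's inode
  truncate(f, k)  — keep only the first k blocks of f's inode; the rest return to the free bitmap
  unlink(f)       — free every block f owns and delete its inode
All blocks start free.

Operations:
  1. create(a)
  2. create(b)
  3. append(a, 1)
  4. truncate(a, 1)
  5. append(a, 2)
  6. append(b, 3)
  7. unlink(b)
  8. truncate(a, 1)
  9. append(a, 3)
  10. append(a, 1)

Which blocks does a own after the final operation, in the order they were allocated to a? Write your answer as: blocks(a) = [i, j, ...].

blocks(a) = [0, 1, 2, 3, 4]

after create(a) → a:[0]  free=[F..........]
after create(b) → a:[0], b:[1]  free=[FF.........]
after append(a, 1) → a:[0, 2], b:[1]  free=[FFF........]
after truncate(a, 1) → a:[0], b:[1]  free=[FF.........]
after append(a, 2) → a:[0, 2, 3], b:[1]  free=[FFFF.......]
after append(b, 3) → a:[0, 2, 3], b:[1, 4, 5, 6]  free=[FFFFFFF....]
after unlink(b) → a:[0, 2, 3]  free=[F.FF.......]
after truncate(a, 1) → a:[0]  free=[F..........]
after append(a, 3) → a:[0, 1, 2, 3]  free=[FFFF.......]
after append(a, 1) → a:[0, 1, 2, 3, 4]  free=[FFFFF......]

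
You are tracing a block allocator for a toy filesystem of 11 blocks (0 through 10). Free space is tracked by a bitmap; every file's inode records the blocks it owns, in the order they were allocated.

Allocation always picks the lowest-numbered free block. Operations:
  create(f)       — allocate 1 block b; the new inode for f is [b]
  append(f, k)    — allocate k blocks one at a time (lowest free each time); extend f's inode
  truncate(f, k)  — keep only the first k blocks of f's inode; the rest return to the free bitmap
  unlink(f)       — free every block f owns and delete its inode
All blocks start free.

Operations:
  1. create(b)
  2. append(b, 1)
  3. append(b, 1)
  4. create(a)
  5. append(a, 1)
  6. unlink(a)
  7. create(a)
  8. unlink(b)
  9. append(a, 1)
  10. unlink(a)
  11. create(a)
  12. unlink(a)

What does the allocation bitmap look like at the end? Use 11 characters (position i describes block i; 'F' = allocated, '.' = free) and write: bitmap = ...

bitmap = ...........

after create(b) → b:[0]  free=[F..........]
after append(b, 1) → b:[0, 1]  free=[FF.........]
after append(b, 1) → b:[0, 1, 2]  free=[FFF........]
after create(a) → a:[3], b:[0, 1, 2]  free=[FFFF.......]
after append(a, 1) → a:[3, 4], b:[0, 1, 2]  free=[FFFFF......]
after unlink(a) → b:[0, 1, 2]  free=[FFF........]
after create(a) → a:[3], b:[0, 1, 2]  free=[FFFF.......]
after unlink(b) → a:[3]  free=[...F.......]
after append(a, 1) → a:[3, 0]  free=[F..F.......]
after unlink(a) →   free=[...........]
after create(a) → a:[0]  free=[F..........]
after unlink(a) →   free=[...........]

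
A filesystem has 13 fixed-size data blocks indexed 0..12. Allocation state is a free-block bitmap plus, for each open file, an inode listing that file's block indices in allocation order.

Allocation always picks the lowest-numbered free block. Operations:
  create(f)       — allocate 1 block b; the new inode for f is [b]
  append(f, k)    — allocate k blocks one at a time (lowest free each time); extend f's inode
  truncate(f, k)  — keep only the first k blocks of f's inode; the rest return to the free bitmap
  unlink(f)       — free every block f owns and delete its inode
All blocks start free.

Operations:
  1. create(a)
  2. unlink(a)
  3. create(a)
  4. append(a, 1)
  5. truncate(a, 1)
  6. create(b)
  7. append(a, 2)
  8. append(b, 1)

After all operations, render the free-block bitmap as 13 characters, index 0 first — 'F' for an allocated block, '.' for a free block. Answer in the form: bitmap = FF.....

bitmap = FFFFF........

[1] create(a) — a=0 (map F............)
[2] unlink(a) —  (map .............)
[3] create(a) — a=0 (map F............)
[4] append(a, 1) — a=0,1 (map FF...........)
[5] truncate(a, 1) — a=0 (map F............)
[6] create(b) — a=0 b=1 (map FF...........)
[7] append(a, 2) — a=0,2,3 b=1 (map FFFF.........)
[8] append(b, 1) — a=0,2,3 b=1,4 (map FFFFF........)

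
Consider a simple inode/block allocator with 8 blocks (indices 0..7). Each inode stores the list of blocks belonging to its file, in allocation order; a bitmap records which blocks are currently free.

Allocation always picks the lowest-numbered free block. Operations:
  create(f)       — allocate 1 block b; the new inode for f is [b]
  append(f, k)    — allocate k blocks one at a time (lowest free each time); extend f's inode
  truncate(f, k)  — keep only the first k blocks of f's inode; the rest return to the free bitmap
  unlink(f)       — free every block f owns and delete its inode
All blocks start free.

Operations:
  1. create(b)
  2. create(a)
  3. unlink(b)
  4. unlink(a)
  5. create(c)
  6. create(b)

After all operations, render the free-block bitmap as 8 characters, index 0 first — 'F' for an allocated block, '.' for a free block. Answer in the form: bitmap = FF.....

bitmap = FF......

create(b): bitmap=F....... | b=[0]
create(a): bitmap=FF...... | a=[1] b=[0]
unlink(b): bitmap=.F...... | a=[1]
unlink(a): bitmap=........ | 
create(c): bitmap=F....... | c=[0]
create(b): bitmap=FF...... | b=[1] c=[0]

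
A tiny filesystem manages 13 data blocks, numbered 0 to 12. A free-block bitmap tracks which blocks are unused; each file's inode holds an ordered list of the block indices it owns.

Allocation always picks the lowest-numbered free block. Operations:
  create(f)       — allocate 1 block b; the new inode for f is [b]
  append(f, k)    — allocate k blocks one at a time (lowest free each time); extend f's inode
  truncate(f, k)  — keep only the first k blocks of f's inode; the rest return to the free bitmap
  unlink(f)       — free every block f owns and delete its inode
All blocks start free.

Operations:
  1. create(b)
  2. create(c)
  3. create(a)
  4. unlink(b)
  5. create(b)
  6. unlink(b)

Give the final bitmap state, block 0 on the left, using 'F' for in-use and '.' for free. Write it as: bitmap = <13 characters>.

bitmap = .FF..........

  1. create(b)  ⇒  F............  {b→[0]}
  2. create(c)  ⇒  FF...........  {b→[0]; c→[1]}
  3. create(a)  ⇒  FFF..........  {a→[2]; b→[0]; c→[1]}
  4. unlink(b)  ⇒  .FF..........  {a→[2]; c→[1]}
  5. create(b)  ⇒  FFF..........  {a→[2]; b→[0]; c→[1]}
  6. unlink(b)  ⇒  .FF..........  {a→[2]; c→[1]}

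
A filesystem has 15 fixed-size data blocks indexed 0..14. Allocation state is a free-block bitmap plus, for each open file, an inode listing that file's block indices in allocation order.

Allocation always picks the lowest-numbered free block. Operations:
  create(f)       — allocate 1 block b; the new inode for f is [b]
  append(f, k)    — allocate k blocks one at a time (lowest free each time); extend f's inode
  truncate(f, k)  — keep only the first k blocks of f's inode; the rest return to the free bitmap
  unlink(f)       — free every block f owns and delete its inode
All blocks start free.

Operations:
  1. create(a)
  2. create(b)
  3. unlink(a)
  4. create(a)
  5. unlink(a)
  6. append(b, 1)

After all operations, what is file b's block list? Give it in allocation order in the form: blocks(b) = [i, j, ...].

blocks(b) = [1, 0]

after create(a) → a:[0]  free=[F..............]
after create(b) → a:[0], b:[1]  free=[FF.............]
after unlink(a) → b:[1]  free=[.F.............]
after create(a) → a:[0], b:[1]  free=[FF.............]
after unlink(a) → b:[1]  free=[.F.............]
after append(b, 1) → b:[1, 0]  free=[FF.............]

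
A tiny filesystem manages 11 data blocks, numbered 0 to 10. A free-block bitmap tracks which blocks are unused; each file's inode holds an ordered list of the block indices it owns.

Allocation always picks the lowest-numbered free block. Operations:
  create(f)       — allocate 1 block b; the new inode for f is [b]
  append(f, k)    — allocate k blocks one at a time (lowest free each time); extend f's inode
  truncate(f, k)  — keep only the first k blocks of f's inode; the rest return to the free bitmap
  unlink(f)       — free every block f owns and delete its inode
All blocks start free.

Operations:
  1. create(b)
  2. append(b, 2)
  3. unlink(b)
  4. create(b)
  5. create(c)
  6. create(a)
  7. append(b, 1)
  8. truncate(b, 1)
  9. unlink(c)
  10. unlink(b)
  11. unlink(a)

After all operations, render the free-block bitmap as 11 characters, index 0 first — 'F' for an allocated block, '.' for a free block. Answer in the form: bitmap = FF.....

bitmap = ...........

[1] create(b) — b=0 (map F..........)
[2] append(b, 2) — b=0,1,2 (map FFF........)
[3] unlink(b) —  (map ...........)
[4] create(b) — b=0 (map F..........)
[5] create(c) — b=0 c=1 (map FF.........)
[6] create(a) — a=2 b=0 c=1 (map FFF........)
[7] append(b, 1) — a=2 b=0,3 c=1 (map FFFF.......)
[8] truncate(b, 1) — a=2 b=0 c=1 (map FFF........)
[9] unlink(c) — a=2 b=0 (map F.F........)
[10] unlink(b) — a=2 (map ..F........)
[11] unlink(a) —  (map ...........)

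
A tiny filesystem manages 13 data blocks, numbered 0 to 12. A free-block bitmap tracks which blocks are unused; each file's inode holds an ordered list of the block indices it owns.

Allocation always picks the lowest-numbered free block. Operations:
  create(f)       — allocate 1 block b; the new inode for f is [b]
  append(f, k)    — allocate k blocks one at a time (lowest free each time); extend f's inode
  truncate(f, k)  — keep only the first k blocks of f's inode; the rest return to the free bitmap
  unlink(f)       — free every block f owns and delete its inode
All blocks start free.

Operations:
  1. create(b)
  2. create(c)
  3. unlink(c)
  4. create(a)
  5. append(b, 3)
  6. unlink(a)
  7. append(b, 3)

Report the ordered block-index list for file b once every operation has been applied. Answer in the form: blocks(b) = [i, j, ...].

blocks(b) = [0, 2, 3, 4, 1, 5, 6]

after create(b) → b:[0]  free=[F............]
after create(c) → b:[0], c:[1]  free=[FF...........]
after unlink(c) → b:[0]  free=[F............]
after create(a) → a:[1], b:[0]  free=[FF...........]
after append(b, 3) → a:[1], b:[0, 2, 3, 4]  free=[FFFFF........]
after unlink(a) → b:[0, 2, 3, 4]  free=[F.FFF........]
after append(b, 3) → b:[0, 2, 3, 4, 1, 5, 6]  free=[FFFFFFF......]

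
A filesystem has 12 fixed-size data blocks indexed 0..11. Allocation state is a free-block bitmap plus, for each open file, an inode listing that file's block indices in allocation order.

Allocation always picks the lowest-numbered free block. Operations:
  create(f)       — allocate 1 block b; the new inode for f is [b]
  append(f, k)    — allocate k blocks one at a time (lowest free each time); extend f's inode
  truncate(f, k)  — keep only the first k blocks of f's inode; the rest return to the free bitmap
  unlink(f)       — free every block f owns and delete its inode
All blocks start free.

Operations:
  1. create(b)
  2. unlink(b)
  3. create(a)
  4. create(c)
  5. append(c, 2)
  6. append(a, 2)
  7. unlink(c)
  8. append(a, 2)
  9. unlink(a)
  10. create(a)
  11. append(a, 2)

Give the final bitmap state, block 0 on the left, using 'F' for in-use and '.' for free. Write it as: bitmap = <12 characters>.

bitmap = FFF.........

after create(b) → b:[0]  free=[F...........]
after unlink(b) →   free=[............]
after create(a) → a:[0]  free=[F...........]
after create(c) → a:[0], c:[1]  free=[FF..........]
after append(c, 2) → a:[0], c:[1, 2, 3]  free=[FFFF........]
after append(a, 2) → a:[0, 4, 5], c:[1, 2, 3]  free=[FFFFFF......]
after unlink(c) → a:[0, 4, 5]  free=[F...FF......]
after append(a, 2) → a:[0, 4, 5, 1, 2]  free=[FFF.FF......]
after unlink(a) →   free=[............]
after create(a) → a:[0]  free=[F...........]
after append(a, 2) → a:[0, 1, 2]  free=[FFF.........]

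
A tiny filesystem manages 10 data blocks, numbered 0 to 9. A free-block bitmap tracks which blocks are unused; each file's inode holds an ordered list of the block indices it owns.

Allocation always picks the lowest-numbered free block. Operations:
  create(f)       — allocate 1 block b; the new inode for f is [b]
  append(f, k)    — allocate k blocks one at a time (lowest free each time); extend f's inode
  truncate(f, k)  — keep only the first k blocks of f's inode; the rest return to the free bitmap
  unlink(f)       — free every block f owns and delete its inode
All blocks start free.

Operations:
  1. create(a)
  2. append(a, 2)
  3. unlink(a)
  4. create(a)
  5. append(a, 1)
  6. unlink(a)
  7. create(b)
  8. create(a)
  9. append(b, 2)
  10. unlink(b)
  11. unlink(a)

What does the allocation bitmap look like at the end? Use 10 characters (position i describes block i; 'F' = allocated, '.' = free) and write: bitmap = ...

[1] create(a) — a=0 (map F.........)
[2] append(a, 2) — a=0,1,2 (map FFF.......)
[3] unlink(a) —  (map ..........)
[4] create(a) — a=0 (map F.........)
[5] append(a, 1) — a=0,1 (map FF........)
[6] unlink(a) —  (map ..........)
[7] create(b) — b=0 (map F.........)
[8] create(a) — a=1 b=0 (map FF........)
[9] append(b, 2) — a=1 b=0,2,3 (map FFFF......)
[10] unlink(b) — a=1 (map .F........)
[11] unlink(a) —  (map ..........)

bitmap = ..........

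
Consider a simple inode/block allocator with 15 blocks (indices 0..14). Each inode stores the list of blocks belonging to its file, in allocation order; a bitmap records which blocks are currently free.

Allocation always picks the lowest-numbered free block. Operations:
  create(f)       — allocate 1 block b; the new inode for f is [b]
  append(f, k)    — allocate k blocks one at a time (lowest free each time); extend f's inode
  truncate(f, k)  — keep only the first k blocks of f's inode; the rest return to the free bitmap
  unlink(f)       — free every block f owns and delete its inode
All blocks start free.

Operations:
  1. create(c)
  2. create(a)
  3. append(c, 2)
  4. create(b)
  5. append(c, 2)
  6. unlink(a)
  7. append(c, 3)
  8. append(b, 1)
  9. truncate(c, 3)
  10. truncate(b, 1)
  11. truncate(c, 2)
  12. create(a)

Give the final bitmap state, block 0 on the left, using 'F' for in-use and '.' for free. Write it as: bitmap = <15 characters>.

[1] create(c) — c=0 (map F..............)
[2] create(a) — a=1 c=0 (map FF.............)
[3] append(c, 2) — a=1 c=0,2,3 (map FFFF...........)
[4] create(b) — a=1 b=4 c=0,2,3 (map FFFFF..........)
[5] append(c, 2) — a=1 b=4 c=0,2,3,5,6 (map FFFFFFF........)
[6] unlink(a) — b=4 c=0,2,3,5,6 (map F.FFFFF........)
[7] append(c, 3) — b=4 c=0,2,3,5,6,1,7,8 (map FFFFFFFFF......)
[8] append(b, 1) — b=4,9 c=0,2,3,5,6,1,7,8 (map FFFFFFFFFF.....)
[9] truncate(c, 3) — b=4,9 c=0,2,3 (map F.FFF....F.....)
[10] truncate(b, 1) — b=4 c=0,2,3 (map F.FFF..........)
[11] truncate(c, 2) — b=4 c=0,2 (map F.F.F..........)
[12] create(a) — a=1 b=4 c=0,2 (map FFF.F..........)

bitmap = FFF.F..........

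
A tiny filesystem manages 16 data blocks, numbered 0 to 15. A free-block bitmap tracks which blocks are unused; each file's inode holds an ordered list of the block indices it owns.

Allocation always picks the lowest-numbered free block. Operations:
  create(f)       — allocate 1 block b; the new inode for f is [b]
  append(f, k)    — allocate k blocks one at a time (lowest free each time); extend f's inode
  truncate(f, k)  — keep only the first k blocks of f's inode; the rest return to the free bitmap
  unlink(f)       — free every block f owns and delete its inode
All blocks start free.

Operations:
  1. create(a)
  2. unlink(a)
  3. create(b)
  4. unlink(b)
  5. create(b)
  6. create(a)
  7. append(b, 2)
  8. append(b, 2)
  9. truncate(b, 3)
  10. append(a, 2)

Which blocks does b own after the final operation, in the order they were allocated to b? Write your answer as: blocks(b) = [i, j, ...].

blocks(b) = [0, 2, 3]

[1] create(a) — a=0 (map F...............)
[2] unlink(a) —  (map ................)
[3] create(b) — b=0 (map F...............)
[4] unlink(b) —  (map ................)
[5] create(b) — b=0 (map F...............)
[6] create(a) — a=1 b=0 (map FF..............)
[7] append(b, 2) — a=1 b=0,2,3 (map FFFF............)
[8] append(b, 2) — a=1 b=0,2,3,4,5 (map FFFFFF..........)
[9] truncate(b, 3) — a=1 b=0,2,3 (map FFFF............)
[10] append(a, 2) — a=1,4,5 b=0,2,3 (map FFFFFF..........)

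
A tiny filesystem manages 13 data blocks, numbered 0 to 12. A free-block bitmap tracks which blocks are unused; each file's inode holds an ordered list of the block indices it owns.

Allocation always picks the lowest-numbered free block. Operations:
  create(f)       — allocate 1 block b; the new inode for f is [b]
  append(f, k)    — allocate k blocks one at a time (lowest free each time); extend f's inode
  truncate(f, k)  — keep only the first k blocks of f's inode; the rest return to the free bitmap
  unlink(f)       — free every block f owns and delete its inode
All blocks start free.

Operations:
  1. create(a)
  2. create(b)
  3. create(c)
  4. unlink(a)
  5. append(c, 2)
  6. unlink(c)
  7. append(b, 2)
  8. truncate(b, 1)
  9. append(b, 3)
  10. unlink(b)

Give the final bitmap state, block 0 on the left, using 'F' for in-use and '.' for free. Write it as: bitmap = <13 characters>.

bitmap = .............

create(a): bitmap=F............ | a=[0]
create(b): bitmap=FF........... | a=[0] b=[1]
create(c): bitmap=FFF.......... | a=[0] b=[1] c=[2]
unlink(a): bitmap=.FF.......... | b=[1] c=[2]
append(c, 2): bitmap=FFFF......... | b=[1] c=[2, 0, 3]
unlink(c): bitmap=.F........... | b=[1]
append(b, 2): bitmap=FFF.......... | b=[1, 0, 2]
truncate(b, 1): bitmap=.F........... | b=[1]
append(b, 3): bitmap=FFFF......... | b=[1, 0, 2, 3]
unlink(b): bitmap=............. | 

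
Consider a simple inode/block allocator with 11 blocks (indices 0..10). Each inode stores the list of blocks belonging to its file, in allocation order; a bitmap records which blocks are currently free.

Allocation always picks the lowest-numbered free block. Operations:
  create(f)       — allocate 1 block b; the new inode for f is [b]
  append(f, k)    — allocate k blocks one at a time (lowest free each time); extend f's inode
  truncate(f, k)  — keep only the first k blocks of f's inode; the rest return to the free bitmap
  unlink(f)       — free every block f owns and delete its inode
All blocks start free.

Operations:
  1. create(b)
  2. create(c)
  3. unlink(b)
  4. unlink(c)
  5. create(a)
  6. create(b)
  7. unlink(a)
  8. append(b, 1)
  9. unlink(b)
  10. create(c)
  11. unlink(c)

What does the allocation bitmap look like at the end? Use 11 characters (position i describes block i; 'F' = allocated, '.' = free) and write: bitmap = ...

after create(b) → b:[0]  free=[F..........]
after create(c) → b:[0], c:[1]  free=[FF.........]
after unlink(b) → c:[1]  free=[.F.........]
after unlink(c) →   free=[...........]
after create(a) → a:[0]  free=[F..........]
after create(b) → a:[0], b:[1]  free=[FF.........]
after unlink(a) → b:[1]  free=[.F.........]
after append(b, 1) → b:[1, 0]  free=[FF.........]
after unlink(b) →   free=[...........]
after create(c) → c:[0]  free=[F..........]
after unlink(c) →   free=[...........]

bitmap = ...........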